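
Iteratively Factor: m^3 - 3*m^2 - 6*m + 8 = (m - 4)*(m^2 + m - 2) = (m - 4)*(m - 1)*(m + 2)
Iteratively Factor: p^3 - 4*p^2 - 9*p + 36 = (p - 4)*(p^2 - 9) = (p - 4)*(p + 3)*(p - 3)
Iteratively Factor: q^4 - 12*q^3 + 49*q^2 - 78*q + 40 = (q - 4)*(q^3 - 8*q^2 + 17*q - 10) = (q - 4)*(q - 2)*(q^2 - 6*q + 5) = (q - 4)*(q - 2)*(q - 1)*(q - 5)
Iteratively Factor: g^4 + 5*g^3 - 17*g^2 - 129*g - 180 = (g + 3)*(g^3 + 2*g^2 - 23*g - 60) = (g + 3)*(g + 4)*(g^2 - 2*g - 15) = (g - 5)*(g + 3)*(g + 4)*(g + 3)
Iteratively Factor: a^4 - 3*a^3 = (a)*(a^3 - 3*a^2) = a^2*(a^2 - 3*a) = a^3*(a - 3)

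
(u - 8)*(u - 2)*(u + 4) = u^3 - 6*u^2 - 24*u + 64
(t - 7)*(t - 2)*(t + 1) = t^3 - 8*t^2 + 5*t + 14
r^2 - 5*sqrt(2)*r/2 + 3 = (r - 3*sqrt(2)/2)*(r - sqrt(2))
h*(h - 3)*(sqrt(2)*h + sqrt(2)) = sqrt(2)*h^3 - 2*sqrt(2)*h^2 - 3*sqrt(2)*h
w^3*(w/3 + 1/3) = w^4/3 + w^3/3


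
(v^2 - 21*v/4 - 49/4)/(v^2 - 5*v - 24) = (-4*v^2 + 21*v + 49)/(4*(-v^2 + 5*v + 24))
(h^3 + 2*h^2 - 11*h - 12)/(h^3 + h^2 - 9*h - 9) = (h + 4)/(h + 3)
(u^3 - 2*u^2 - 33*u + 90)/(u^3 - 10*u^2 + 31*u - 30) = (u + 6)/(u - 2)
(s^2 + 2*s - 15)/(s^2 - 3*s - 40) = (s - 3)/(s - 8)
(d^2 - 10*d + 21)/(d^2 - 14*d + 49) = (d - 3)/(d - 7)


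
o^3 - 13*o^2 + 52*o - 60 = (o - 6)*(o - 5)*(o - 2)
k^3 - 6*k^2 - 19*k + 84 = (k - 7)*(k - 3)*(k + 4)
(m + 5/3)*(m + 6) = m^2 + 23*m/3 + 10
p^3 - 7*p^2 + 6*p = p*(p - 6)*(p - 1)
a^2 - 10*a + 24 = (a - 6)*(a - 4)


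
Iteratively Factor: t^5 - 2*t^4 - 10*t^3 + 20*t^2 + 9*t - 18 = (t - 3)*(t^4 + t^3 - 7*t^2 - t + 6) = (t - 3)*(t + 3)*(t^3 - 2*t^2 - t + 2) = (t - 3)*(t + 1)*(t + 3)*(t^2 - 3*t + 2) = (t - 3)*(t - 2)*(t + 1)*(t + 3)*(t - 1)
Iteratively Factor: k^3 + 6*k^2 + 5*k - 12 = (k - 1)*(k^2 + 7*k + 12) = (k - 1)*(k + 3)*(k + 4)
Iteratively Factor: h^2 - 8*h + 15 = (h - 3)*(h - 5)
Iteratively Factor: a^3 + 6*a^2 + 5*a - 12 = (a + 3)*(a^2 + 3*a - 4) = (a + 3)*(a + 4)*(a - 1)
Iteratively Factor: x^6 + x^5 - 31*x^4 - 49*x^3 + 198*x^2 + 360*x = (x - 5)*(x^5 + 6*x^4 - x^3 - 54*x^2 - 72*x) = (x - 5)*(x + 3)*(x^4 + 3*x^3 - 10*x^2 - 24*x) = (x - 5)*(x + 3)*(x + 4)*(x^3 - x^2 - 6*x) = x*(x - 5)*(x + 3)*(x + 4)*(x^2 - x - 6) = x*(x - 5)*(x - 3)*(x + 3)*(x + 4)*(x + 2)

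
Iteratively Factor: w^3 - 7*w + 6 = (w - 2)*(w^2 + 2*w - 3) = (w - 2)*(w + 3)*(w - 1)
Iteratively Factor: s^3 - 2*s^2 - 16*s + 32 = (s + 4)*(s^2 - 6*s + 8) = (s - 4)*(s + 4)*(s - 2)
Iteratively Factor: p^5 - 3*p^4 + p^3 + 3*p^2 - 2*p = (p + 1)*(p^4 - 4*p^3 + 5*p^2 - 2*p) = (p - 2)*(p + 1)*(p^3 - 2*p^2 + p) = p*(p - 2)*(p + 1)*(p^2 - 2*p + 1) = p*(p - 2)*(p - 1)*(p + 1)*(p - 1)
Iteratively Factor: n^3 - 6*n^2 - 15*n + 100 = (n - 5)*(n^2 - n - 20) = (n - 5)*(n + 4)*(n - 5)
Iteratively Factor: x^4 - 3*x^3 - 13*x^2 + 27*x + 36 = (x + 3)*(x^3 - 6*x^2 + 5*x + 12) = (x - 4)*(x + 3)*(x^2 - 2*x - 3) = (x - 4)*(x - 3)*(x + 3)*(x + 1)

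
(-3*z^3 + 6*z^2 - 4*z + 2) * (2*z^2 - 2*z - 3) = -6*z^5 + 18*z^4 - 11*z^3 - 6*z^2 + 8*z - 6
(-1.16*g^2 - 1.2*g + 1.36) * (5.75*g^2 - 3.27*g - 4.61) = -6.67*g^4 - 3.1068*g^3 + 17.0916*g^2 + 1.0848*g - 6.2696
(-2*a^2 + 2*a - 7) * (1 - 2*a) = 4*a^3 - 6*a^2 + 16*a - 7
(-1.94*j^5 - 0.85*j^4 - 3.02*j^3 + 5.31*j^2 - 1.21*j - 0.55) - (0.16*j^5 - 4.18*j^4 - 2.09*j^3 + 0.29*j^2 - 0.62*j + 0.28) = -2.1*j^5 + 3.33*j^4 - 0.93*j^3 + 5.02*j^2 - 0.59*j - 0.83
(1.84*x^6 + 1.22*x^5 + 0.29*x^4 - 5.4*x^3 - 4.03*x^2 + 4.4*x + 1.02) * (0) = 0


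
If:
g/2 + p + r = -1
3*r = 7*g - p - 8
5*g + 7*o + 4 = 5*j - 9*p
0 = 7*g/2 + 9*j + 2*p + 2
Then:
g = 4*r/15 + 14/15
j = 4*r/27 - 7/27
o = 1297*r/945 + 437/945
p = -17*r/15 - 22/15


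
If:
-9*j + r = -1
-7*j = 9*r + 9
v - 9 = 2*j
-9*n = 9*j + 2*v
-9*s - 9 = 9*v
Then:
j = 0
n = -2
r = -1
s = -10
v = 9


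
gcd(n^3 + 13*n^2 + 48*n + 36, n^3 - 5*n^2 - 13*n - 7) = n + 1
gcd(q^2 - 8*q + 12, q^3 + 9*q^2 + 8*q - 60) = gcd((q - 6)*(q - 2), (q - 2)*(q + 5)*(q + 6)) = q - 2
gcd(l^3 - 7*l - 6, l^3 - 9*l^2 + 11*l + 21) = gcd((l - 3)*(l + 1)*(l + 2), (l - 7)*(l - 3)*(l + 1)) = l^2 - 2*l - 3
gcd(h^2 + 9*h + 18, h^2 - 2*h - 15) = h + 3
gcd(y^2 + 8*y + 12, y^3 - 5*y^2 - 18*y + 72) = 1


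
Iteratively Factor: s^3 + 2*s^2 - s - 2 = (s + 2)*(s^2 - 1) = (s + 1)*(s + 2)*(s - 1)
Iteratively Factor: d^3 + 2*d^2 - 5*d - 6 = (d + 3)*(d^2 - d - 2) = (d + 1)*(d + 3)*(d - 2)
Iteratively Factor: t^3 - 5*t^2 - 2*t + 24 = (t + 2)*(t^2 - 7*t + 12) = (t - 3)*(t + 2)*(t - 4)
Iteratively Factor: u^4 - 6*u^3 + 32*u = (u - 4)*(u^3 - 2*u^2 - 8*u) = (u - 4)^2*(u^2 + 2*u) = (u - 4)^2*(u + 2)*(u)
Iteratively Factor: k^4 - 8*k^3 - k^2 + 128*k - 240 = (k - 3)*(k^3 - 5*k^2 - 16*k + 80) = (k - 3)*(k + 4)*(k^2 - 9*k + 20) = (k - 4)*(k - 3)*(k + 4)*(k - 5)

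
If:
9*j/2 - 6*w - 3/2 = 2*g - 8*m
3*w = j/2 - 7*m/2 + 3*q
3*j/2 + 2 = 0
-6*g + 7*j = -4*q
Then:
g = 45*w/29 - 293/348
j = -4/3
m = 33*w/29 + 253/348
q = 135*w/58 + 745/696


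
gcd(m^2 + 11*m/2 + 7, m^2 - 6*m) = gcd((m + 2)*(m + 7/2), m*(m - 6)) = 1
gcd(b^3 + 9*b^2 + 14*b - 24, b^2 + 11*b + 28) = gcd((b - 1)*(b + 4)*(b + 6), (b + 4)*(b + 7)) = b + 4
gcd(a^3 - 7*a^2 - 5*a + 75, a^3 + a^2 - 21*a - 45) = a^2 - 2*a - 15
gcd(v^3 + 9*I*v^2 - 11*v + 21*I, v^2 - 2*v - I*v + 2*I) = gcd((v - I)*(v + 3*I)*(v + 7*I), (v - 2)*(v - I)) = v - I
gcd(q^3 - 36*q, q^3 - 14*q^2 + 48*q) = q^2 - 6*q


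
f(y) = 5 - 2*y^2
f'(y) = -4*y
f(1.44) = 0.85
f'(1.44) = -5.76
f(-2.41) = -6.62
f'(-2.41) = 9.64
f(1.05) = 2.80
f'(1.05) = -4.20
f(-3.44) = -18.67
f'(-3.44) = 13.76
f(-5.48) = -55.06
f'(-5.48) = 21.92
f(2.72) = -9.80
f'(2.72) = -10.88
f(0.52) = 4.46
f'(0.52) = -2.08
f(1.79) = -1.41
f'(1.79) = -7.16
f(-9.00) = -157.00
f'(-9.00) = 36.00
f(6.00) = -67.00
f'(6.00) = -24.00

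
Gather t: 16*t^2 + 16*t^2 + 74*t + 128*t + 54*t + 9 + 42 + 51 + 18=32*t^2 + 256*t + 120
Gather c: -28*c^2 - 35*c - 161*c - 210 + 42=-28*c^2 - 196*c - 168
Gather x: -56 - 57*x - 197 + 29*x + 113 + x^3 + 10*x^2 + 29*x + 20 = x^3 + 10*x^2 + x - 120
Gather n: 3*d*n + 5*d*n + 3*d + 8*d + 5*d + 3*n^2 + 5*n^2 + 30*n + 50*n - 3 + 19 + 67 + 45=16*d + 8*n^2 + n*(8*d + 80) + 128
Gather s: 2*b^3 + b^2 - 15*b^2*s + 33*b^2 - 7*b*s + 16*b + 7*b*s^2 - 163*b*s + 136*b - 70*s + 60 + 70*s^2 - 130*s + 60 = 2*b^3 + 34*b^2 + 152*b + s^2*(7*b + 70) + s*(-15*b^2 - 170*b - 200) + 120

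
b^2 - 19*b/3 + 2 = (b - 6)*(b - 1/3)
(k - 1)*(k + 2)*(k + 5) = k^3 + 6*k^2 + 3*k - 10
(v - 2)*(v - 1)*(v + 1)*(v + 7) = v^4 + 5*v^3 - 15*v^2 - 5*v + 14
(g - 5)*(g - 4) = g^2 - 9*g + 20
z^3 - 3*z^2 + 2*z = z*(z - 2)*(z - 1)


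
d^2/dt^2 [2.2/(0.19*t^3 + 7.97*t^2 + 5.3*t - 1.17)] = (-(2.508*t + 35.068)*(0.19*t^3 + 7.97*t^2 + 5.3*t - 1.17) + 2.2*(0.57*t^2 + 15.94*t + 5.3)*(1.14*t^2 + 31.88*t + 10.6))/(0.19*t^3 + 7.97*t^2 + 5.3*t - 1.17)^3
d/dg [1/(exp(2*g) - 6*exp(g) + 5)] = 2*(3 - exp(g))*exp(g)/(exp(2*g) - 6*exp(g) + 5)^2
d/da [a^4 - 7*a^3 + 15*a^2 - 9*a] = 4*a^3 - 21*a^2 + 30*a - 9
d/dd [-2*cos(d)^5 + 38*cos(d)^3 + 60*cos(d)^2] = 2*(5*cos(d)^3 - 57*cos(d) - 60)*sin(d)*cos(d)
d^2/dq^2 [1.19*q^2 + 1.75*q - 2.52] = 2.38000000000000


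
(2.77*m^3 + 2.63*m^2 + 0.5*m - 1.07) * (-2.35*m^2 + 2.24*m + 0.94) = -6.5095*m^5 + 0.0243000000000002*m^4 + 7.32*m^3 + 6.1067*m^2 - 1.9268*m - 1.0058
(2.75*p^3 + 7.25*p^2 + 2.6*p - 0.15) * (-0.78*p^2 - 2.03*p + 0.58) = -2.145*p^5 - 11.2375*p^4 - 15.1505*p^3 - 0.956*p^2 + 1.8125*p - 0.087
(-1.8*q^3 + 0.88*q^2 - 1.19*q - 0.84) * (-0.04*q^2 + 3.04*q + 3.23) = 0.072*q^5 - 5.5072*q^4 - 3.0912*q^3 - 0.7416*q^2 - 6.3973*q - 2.7132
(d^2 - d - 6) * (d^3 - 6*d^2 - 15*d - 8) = d^5 - 7*d^4 - 15*d^3 + 43*d^2 + 98*d + 48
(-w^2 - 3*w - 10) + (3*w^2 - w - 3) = 2*w^2 - 4*w - 13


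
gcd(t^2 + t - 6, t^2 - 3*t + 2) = t - 2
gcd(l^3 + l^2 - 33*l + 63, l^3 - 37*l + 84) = l^2 + 4*l - 21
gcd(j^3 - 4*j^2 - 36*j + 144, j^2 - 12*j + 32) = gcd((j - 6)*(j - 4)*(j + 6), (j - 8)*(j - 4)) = j - 4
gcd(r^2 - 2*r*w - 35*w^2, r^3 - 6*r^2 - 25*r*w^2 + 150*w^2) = r + 5*w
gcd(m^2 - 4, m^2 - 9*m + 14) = m - 2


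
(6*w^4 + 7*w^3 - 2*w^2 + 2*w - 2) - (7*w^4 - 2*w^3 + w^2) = -w^4 + 9*w^3 - 3*w^2 + 2*w - 2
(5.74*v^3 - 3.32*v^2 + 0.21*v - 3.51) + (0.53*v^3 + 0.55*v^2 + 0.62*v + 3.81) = 6.27*v^3 - 2.77*v^2 + 0.83*v + 0.3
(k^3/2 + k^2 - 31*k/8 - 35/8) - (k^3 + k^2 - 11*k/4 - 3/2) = -k^3/2 - 9*k/8 - 23/8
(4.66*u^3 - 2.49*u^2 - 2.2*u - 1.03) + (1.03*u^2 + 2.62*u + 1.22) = 4.66*u^3 - 1.46*u^2 + 0.42*u + 0.19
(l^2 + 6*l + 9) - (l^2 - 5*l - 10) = 11*l + 19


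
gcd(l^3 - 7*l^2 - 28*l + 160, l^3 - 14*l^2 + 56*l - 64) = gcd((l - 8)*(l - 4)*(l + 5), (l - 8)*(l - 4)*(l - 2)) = l^2 - 12*l + 32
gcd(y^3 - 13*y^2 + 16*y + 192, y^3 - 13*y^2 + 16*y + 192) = y^3 - 13*y^2 + 16*y + 192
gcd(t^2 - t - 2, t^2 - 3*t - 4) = t + 1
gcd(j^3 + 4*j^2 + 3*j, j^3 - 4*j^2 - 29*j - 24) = j^2 + 4*j + 3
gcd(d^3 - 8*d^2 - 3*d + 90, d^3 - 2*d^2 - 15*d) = d^2 - 2*d - 15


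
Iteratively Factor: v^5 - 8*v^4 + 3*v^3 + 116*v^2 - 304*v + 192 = (v + 4)*(v^4 - 12*v^3 + 51*v^2 - 88*v + 48) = (v - 3)*(v + 4)*(v^3 - 9*v^2 + 24*v - 16) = (v - 3)*(v - 1)*(v + 4)*(v^2 - 8*v + 16) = (v - 4)*(v - 3)*(v - 1)*(v + 4)*(v - 4)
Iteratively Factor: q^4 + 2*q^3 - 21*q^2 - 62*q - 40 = (q + 2)*(q^3 - 21*q - 20) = (q - 5)*(q + 2)*(q^2 + 5*q + 4) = (q - 5)*(q + 1)*(q + 2)*(q + 4)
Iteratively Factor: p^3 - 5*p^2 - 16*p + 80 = (p + 4)*(p^2 - 9*p + 20) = (p - 5)*(p + 4)*(p - 4)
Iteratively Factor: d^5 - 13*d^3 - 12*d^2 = (d + 3)*(d^4 - 3*d^3 - 4*d^2) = (d + 1)*(d + 3)*(d^3 - 4*d^2) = d*(d + 1)*(d + 3)*(d^2 - 4*d) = d^2*(d + 1)*(d + 3)*(d - 4)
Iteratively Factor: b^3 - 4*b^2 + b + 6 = (b - 2)*(b^2 - 2*b - 3) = (b - 3)*(b - 2)*(b + 1)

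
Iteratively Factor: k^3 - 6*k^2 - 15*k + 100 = (k - 5)*(k^2 - k - 20) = (k - 5)*(k + 4)*(k - 5)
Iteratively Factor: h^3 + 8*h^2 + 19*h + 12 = (h + 4)*(h^2 + 4*h + 3) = (h + 3)*(h + 4)*(h + 1)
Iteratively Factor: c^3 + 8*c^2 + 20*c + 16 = (c + 4)*(c^2 + 4*c + 4) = (c + 2)*(c + 4)*(c + 2)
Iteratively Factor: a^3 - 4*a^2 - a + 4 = (a + 1)*(a^2 - 5*a + 4) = (a - 4)*(a + 1)*(a - 1)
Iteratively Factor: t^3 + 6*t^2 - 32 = (t + 4)*(t^2 + 2*t - 8) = (t + 4)^2*(t - 2)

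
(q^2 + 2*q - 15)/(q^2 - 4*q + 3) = (q + 5)/(q - 1)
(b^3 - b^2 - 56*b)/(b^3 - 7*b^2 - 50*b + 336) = b/(b - 6)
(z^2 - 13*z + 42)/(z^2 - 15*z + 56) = (z - 6)/(z - 8)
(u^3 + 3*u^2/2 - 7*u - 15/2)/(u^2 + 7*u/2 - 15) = (u^2 + 4*u + 3)/(u + 6)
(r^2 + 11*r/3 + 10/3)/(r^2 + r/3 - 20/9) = 3*(r + 2)/(3*r - 4)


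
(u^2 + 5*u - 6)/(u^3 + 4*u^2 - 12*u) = (u - 1)/(u*(u - 2))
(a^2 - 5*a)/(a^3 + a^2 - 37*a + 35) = a/(a^2 + 6*a - 7)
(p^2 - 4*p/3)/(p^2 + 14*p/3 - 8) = p/(p + 6)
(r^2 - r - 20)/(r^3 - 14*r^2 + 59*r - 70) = (r + 4)/(r^2 - 9*r + 14)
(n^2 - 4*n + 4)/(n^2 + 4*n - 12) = (n - 2)/(n + 6)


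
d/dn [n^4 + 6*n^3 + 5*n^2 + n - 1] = 4*n^3 + 18*n^2 + 10*n + 1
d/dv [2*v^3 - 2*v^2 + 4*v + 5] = 6*v^2 - 4*v + 4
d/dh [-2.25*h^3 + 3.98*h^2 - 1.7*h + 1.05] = -6.75*h^2 + 7.96*h - 1.7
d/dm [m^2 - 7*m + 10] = 2*m - 7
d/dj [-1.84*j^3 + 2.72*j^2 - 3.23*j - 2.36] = -5.52*j^2 + 5.44*j - 3.23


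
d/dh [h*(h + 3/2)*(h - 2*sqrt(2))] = 3*h^2 - 4*sqrt(2)*h + 3*h - 3*sqrt(2)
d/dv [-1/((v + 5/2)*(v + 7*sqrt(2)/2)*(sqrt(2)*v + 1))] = 4*(sqrt(2)*(2*v + 5)*(2*v + 7*sqrt(2)) + 2*(2*v + 5)*(sqrt(2)*v + 1) + 2*(2*v + 7*sqrt(2))*(sqrt(2)*v + 1))/((2*v + 5)^2*(2*v + 7*sqrt(2))^2*(sqrt(2)*v + 1)^2)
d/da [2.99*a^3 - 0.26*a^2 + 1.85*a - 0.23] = 8.97*a^2 - 0.52*a + 1.85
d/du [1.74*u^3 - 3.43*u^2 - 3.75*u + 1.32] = 5.22*u^2 - 6.86*u - 3.75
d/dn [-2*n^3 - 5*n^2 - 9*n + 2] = -6*n^2 - 10*n - 9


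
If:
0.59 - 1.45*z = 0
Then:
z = 0.41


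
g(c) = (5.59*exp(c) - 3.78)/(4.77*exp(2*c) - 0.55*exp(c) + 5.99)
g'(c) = (5.59*exp(c) - 3.78)*(-9.54*exp(2*c) + 0.55*exp(c))/(4.77*exp(2*c) - 0.55*exp(c) + 5.99)^2 + 5.59*exp(c)/(4.77*exp(2*c) - 0.55*exp(c) + 5.99) = (-26.6643*exp(2*c) + 36.0612*exp(c) + 31.4051)*exp(c)/(22.7529*exp(4*c) - 5.247*exp(3*c) + 57.4471*exp(2*c) - 6.589*exp(c) + 35.8801)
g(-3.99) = -0.61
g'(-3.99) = 0.02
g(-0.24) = 0.07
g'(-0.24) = 0.47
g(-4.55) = -0.62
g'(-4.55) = 0.01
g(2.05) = 0.14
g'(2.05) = -0.12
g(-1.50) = -0.41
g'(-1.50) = 0.23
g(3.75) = 0.03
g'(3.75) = -0.03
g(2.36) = 0.10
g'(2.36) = -0.10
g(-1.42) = -0.40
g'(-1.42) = 0.25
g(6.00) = 0.00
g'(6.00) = 0.00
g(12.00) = 0.00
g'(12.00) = 0.00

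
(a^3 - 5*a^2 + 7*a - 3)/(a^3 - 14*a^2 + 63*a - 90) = (a^2 - 2*a + 1)/(a^2 - 11*a + 30)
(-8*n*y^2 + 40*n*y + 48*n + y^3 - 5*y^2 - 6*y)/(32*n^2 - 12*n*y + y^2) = (y^2 - 5*y - 6)/(-4*n + y)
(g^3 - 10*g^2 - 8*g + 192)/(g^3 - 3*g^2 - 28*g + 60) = (g^2 - 4*g - 32)/(g^2 + 3*g - 10)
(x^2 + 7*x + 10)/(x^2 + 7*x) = (x^2 + 7*x + 10)/(x*(x + 7))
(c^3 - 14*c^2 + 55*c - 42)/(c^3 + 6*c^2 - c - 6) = (c^2 - 13*c + 42)/(c^2 + 7*c + 6)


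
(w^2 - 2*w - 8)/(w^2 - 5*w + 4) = (w + 2)/(w - 1)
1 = 1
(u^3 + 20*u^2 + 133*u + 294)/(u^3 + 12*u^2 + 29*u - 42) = (u + 7)/(u - 1)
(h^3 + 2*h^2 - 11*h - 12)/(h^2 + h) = h + 1 - 12/h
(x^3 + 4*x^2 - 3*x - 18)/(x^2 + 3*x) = x + 1 - 6/x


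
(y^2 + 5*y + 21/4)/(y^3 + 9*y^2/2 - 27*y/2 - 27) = (y + 7/2)/(y^2 + 3*y - 18)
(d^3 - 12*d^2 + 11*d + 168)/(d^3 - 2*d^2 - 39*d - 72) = (d - 7)/(d + 3)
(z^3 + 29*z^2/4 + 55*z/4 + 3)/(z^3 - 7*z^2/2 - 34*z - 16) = (4*z^2 + 13*z + 3)/(2*(2*z^2 - 15*z - 8))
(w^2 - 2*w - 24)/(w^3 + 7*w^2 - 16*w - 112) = (w - 6)/(w^2 + 3*w - 28)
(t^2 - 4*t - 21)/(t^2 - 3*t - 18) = (t - 7)/(t - 6)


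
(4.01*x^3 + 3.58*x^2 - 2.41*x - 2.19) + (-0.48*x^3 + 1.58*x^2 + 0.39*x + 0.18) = 3.53*x^3 + 5.16*x^2 - 2.02*x - 2.01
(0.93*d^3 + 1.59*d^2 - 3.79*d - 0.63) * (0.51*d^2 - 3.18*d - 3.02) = 0.4743*d^5 - 2.1465*d^4 - 9.7977*d^3 + 6.9291*d^2 + 13.4492*d + 1.9026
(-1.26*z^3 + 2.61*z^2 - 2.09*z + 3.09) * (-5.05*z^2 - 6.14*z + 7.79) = 6.363*z^5 - 5.4441*z^4 - 15.2863*z^3 + 17.56*z^2 - 35.2537*z + 24.0711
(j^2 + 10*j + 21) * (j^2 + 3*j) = j^4 + 13*j^3 + 51*j^2 + 63*j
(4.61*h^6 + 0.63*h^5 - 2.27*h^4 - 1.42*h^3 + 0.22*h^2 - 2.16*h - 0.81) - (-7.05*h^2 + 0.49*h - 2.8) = 4.61*h^6 + 0.63*h^5 - 2.27*h^4 - 1.42*h^3 + 7.27*h^2 - 2.65*h + 1.99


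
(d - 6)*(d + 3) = d^2 - 3*d - 18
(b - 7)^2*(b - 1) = b^3 - 15*b^2 + 63*b - 49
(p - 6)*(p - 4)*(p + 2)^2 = p^4 - 6*p^3 - 12*p^2 + 56*p + 96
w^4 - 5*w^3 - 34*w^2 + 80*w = w*(w - 8)*(w - 2)*(w + 5)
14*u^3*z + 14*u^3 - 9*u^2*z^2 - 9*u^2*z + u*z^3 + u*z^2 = (-7*u + z)*(-2*u + z)*(u*z + u)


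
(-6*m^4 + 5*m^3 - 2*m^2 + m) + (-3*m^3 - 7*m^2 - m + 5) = -6*m^4 + 2*m^3 - 9*m^2 + 5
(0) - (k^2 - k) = -k^2 + k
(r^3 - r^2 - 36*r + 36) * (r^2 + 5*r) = r^5 + 4*r^4 - 41*r^3 - 144*r^2 + 180*r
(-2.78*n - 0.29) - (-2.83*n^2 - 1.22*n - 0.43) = 2.83*n^2 - 1.56*n + 0.14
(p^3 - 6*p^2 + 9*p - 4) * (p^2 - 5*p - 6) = p^5 - 11*p^4 + 33*p^3 - 13*p^2 - 34*p + 24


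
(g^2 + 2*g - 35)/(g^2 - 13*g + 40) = (g + 7)/(g - 8)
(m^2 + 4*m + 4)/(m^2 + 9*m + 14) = (m + 2)/(m + 7)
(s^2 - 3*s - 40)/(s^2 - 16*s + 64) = (s + 5)/(s - 8)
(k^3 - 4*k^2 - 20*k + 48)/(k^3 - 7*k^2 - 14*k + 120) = (k - 2)/(k - 5)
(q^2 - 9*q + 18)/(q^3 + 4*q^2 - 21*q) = (q - 6)/(q*(q + 7))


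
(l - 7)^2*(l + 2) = l^3 - 12*l^2 + 21*l + 98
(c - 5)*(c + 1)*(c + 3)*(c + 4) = c^4 + 3*c^3 - 21*c^2 - 83*c - 60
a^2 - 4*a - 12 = (a - 6)*(a + 2)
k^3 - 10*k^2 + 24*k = k*(k - 6)*(k - 4)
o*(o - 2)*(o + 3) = o^3 + o^2 - 6*o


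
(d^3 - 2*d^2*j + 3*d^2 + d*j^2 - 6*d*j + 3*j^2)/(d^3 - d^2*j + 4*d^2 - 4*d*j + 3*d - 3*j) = (d - j)/(d + 1)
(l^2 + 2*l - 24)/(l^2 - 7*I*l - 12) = (-l^2 - 2*l + 24)/(-l^2 + 7*I*l + 12)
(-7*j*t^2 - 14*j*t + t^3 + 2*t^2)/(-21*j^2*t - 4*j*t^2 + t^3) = (t + 2)/(3*j + t)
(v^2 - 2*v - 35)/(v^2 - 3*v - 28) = (v + 5)/(v + 4)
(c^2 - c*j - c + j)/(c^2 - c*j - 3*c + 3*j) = (c - 1)/(c - 3)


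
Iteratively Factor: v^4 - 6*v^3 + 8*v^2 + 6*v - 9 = (v + 1)*(v^3 - 7*v^2 + 15*v - 9) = (v - 3)*(v + 1)*(v^2 - 4*v + 3) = (v - 3)*(v - 1)*(v + 1)*(v - 3)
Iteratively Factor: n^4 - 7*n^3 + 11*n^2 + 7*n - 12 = (n - 3)*(n^3 - 4*n^2 - n + 4) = (n - 4)*(n - 3)*(n^2 - 1) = (n - 4)*(n - 3)*(n + 1)*(n - 1)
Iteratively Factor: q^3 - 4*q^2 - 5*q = (q)*(q^2 - 4*q - 5) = q*(q + 1)*(q - 5)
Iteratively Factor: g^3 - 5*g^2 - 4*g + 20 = (g - 2)*(g^2 - 3*g - 10) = (g - 5)*(g - 2)*(g + 2)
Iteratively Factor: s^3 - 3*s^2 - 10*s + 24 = (s + 3)*(s^2 - 6*s + 8) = (s - 2)*(s + 3)*(s - 4)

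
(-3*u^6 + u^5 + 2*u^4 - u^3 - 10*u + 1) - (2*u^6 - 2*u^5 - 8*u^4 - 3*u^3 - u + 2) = -5*u^6 + 3*u^5 + 10*u^4 + 2*u^3 - 9*u - 1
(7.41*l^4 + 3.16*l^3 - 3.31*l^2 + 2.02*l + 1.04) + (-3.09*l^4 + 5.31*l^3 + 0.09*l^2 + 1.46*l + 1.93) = 4.32*l^4 + 8.47*l^3 - 3.22*l^2 + 3.48*l + 2.97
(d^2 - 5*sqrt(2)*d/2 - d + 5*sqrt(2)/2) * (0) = 0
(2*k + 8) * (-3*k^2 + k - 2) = -6*k^3 - 22*k^2 + 4*k - 16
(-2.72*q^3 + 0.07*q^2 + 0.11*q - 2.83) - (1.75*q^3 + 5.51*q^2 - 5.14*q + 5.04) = -4.47*q^3 - 5.44*q^2 + 5.25*q - 7.87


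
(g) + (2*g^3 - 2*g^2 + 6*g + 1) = 2*g^3 - 2*g^2 + 7*g + 1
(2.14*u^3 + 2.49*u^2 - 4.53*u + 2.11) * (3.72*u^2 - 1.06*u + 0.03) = 7.9608*u^5 + 6.9944*u^4 - 19.4268*u^3 + 12.7257*u^2 - 2.3725*u + 0.0633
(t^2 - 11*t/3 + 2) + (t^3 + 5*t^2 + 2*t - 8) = t^3 + 6*t^2 - 5*t/3 - 6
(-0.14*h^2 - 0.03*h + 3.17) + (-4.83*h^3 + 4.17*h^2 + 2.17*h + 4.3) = -4.83*h^3 + 4.03*h^2 + 2.14*h + 7.47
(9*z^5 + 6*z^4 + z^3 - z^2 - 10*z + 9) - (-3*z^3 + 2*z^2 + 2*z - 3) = 9*z^5 + 6*z^4 + 4*z^3 - 3*z^2 - 12*z + 12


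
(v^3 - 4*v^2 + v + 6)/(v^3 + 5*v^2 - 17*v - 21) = (v - 2)/(v + 7)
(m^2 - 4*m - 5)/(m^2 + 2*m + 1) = (m - 5)/(m + 1)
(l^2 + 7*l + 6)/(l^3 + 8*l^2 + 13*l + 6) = 1/(l + 1)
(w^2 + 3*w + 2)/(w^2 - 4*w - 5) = (w + 2)/(w - 5)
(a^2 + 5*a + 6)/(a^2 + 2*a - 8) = (a^2 + 5*a + 6)/(a^2 + 2*a - 8)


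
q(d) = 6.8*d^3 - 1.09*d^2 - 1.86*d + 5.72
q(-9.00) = -5023.03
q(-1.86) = -38.35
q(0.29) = 5.25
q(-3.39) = -265.42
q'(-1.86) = 72.77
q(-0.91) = 1.39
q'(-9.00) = 1670.16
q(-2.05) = -53.63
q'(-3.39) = 239.97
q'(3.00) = 175.20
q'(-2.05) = 88.34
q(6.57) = 1874.89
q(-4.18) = -502.19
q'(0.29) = -0.78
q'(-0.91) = 17.02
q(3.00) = 173.93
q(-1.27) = -7.60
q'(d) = 20.4*d^2 - 2.18*d - 1.86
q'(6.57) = 864.38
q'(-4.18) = 363.69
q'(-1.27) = 33.81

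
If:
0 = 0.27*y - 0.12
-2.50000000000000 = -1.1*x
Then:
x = 2.27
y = 0.44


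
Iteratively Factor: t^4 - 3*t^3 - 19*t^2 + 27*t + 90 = (t - 5)*(t^3 + 2*t^2 - 9*t - 18) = (t - 5)*(t - 3)*(t^2 + 5*t + 6) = (t - 5)*(t - 3)*(t + 2)*(t + 3)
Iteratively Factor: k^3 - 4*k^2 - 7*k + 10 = (k + 2)*(k^2 - 6*k + 5) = (k - 5)*(k + 2)*(k - 1)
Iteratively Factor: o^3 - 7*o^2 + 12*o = (o - 3)*(o^2 - 4*o) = o*(o - 3)*(o - 4)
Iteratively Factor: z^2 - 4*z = (z - 4)*(z)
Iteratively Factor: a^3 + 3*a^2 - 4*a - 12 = (a + 2)*(a^2 + a - 6) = (a + 2)*(a + 3)*(a - 2)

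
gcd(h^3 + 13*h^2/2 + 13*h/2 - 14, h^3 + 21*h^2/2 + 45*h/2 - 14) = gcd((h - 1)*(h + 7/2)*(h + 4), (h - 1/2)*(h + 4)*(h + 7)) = h + 4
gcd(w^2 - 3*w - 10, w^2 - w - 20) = w - 5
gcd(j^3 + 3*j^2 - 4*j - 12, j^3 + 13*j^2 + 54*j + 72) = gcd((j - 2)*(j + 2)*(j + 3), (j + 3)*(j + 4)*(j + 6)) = j + 3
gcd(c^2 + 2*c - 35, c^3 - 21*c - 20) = c - 5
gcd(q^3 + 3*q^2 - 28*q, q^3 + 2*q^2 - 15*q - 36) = q - 4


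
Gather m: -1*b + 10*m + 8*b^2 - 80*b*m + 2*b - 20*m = 8*b^2 + b + m*(-80*b - 10)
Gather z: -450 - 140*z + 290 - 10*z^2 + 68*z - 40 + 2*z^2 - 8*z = -8*z^2 - 80*z - 200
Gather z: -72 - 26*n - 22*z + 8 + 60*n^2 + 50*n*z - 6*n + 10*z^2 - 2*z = 60*n^2 - 32*n + 10*z^2 + z*(50*n - 24) - 64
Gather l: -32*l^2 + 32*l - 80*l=-32*l^2 - 48*l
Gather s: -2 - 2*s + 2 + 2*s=0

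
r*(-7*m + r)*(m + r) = -7*m^2*r - 6*m*r^2 + r^3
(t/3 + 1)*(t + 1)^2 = t^3/3 + 5*t^2/3 + 7*t/3 + 1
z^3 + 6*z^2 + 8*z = z*(z + 2)*(z + 4)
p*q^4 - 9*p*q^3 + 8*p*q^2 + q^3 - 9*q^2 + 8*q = q*(q - 8)*(q - 1)*(p*q + 1)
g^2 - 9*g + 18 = (g - 6)*(g - 3)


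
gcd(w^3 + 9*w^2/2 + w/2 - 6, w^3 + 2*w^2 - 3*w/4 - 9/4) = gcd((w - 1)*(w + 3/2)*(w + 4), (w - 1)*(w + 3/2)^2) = w^2 + w/2 - 3/2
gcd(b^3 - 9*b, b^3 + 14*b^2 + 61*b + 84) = b + 3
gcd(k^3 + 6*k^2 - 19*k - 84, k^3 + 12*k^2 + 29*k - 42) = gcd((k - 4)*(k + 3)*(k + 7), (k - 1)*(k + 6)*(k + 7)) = k + 7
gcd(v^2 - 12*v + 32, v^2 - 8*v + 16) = v - 4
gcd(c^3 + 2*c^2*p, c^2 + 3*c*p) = c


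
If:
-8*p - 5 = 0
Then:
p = -5/8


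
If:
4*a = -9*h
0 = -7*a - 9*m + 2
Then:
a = 2/7 - 9*m/7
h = 4*m/7 - 8/63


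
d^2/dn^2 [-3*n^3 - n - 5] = -18*n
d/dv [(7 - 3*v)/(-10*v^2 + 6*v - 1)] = (-30*v^2 + 140*v - 39)/(100*v^4 - 120*v^3 + 56*v^2 - 12*v + 1)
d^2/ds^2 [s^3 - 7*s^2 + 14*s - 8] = 6*s - 14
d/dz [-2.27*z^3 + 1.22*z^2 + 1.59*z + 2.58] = -6.81*z^2 + 2.44*z + 1.59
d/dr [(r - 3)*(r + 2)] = 2*r - 1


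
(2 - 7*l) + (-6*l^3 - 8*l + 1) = -6*l^3 - 15*l + 3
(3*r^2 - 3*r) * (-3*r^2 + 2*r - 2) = -9*r^4 + 15*r^3 - 12*r^2 + 6*r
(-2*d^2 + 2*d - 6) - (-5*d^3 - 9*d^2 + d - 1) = 5*d^3 + 7*d^2 + d - 5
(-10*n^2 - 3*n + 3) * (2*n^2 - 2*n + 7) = -20*n^4 + 14*n^3 - 58*n^2 - 27*n + 21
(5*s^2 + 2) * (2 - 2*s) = -10*s^3 + 10*s^2 - 4*s + 4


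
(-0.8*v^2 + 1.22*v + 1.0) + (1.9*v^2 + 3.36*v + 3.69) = 1.1*v^2 + 4.58*v + 4.69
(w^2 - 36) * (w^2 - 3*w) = w^4 - 3*w^3 - 36*w^2 + 108*w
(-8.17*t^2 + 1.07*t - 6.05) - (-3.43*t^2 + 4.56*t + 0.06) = -4.74*t^2 - 3.49*t - 6.11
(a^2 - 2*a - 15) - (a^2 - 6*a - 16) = 4*a + 1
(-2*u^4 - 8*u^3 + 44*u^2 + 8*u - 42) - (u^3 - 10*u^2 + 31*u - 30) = -2*u^4 - 9*u^3 + 54*u^2 - 23*u - 12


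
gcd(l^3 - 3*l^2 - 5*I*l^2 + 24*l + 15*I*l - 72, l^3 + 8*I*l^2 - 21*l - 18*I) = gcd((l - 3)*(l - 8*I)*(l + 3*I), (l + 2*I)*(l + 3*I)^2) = l + 3*I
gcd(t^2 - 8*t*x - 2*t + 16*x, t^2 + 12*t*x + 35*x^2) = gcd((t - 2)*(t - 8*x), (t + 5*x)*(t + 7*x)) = 1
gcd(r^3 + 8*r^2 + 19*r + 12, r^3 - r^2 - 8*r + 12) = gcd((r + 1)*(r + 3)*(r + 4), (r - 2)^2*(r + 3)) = r + 3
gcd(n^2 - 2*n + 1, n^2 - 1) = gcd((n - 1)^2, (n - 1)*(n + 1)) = n - 1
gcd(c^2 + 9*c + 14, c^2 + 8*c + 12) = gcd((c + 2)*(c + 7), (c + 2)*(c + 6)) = c + 2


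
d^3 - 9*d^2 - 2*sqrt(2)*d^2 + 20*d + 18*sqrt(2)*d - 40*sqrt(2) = (d - 5)*(d - 4)*(d - 2*sqrt(2))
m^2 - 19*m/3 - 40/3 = (m - 8)*(m + 5/3)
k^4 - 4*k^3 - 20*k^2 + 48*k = k*(k - 6)*(k - 2)*(k + 4)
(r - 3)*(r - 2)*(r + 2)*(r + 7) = r^4 + 4*r^3 - 25*r^2 - 16*r + 84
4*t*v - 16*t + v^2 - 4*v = (4*t + v)*(v - 4)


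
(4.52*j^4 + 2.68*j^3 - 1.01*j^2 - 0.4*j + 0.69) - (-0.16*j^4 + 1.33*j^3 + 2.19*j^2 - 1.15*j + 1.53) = 4.68*j^4 + 1.35*j^3 - 3.2*j^2 + 0.75*j - 0.84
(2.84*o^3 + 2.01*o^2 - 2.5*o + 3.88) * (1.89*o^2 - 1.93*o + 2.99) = 5.3676*o^5 - 1.6823*o^4 - 0.112699999999999*o^3 + 18.1681*o^2 - 14.9634*o + 11.6012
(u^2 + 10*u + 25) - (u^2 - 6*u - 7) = 16*u + 32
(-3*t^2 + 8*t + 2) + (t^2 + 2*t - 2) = -2*t^2 + 10*t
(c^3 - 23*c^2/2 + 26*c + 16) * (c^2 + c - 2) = c^5 - 21*c^4/2 + 25*c^3/2 + 65*c^2 - 36*c - 32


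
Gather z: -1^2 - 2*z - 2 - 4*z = -6*z - 3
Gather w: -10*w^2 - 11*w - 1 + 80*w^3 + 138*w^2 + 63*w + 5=80*w^3 + 128*w^2 + 52*w + 4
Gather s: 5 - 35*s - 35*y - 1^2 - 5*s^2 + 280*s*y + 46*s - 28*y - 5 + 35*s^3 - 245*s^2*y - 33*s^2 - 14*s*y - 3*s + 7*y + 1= 35*s^3 + s^2*(-245*y - 38) + s*(266*y + 8) - 56*y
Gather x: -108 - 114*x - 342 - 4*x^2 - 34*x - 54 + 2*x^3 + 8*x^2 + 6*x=2*x^3 + 4*x^2 - 142*x - 504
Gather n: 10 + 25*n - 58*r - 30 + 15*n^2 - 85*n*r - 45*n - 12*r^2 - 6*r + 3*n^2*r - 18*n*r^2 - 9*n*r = n^2*(3*r + 15) + n*(-18*r^2 - 94*r - 20) - 12*r^2 - 64*r - 20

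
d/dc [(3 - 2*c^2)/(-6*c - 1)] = 2*(6*c^2 + 2*c + 9)/(36*c^2 + 12*c + 1)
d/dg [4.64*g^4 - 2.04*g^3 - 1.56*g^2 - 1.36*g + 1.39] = 18.56*g^3 - 6.12*g^2 - 3.12*g - 1.36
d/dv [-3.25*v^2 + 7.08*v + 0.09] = 7.08 - 6.5*v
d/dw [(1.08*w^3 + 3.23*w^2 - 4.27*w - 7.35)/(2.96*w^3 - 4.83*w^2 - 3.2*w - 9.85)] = (1.77635683940025e-15*w^5 - 14.7772*w^4 + 18.3664*w^3 + 2.39389999999998*w^2 - 134.632*w + 18.5395)/(8.7616*w^6 - 28.5936*w^5 + 4.3849*w^4 - 27.4*w^3 + 105.391*w^2 + 63.04*w + 97.0225)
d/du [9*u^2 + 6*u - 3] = 18*u + 6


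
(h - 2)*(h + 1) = h^2 - h - 2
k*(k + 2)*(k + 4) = k^3 + 6*k^2 + 8*k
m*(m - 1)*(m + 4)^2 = m^4 + 7*m^3 + 8*m^2 - 16*m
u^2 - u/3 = u*(u - 1/3)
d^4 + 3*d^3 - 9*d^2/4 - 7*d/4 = d*(d - 1)*(d + 1/2)*(d + 7/2)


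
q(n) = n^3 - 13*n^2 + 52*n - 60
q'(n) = 3*n^2 - 26*n + 52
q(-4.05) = -550.26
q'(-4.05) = 206.51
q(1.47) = -8.48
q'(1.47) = 20.26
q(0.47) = -38.33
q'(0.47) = 40.44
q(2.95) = 5.94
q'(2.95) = 1.41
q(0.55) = -35.17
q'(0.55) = 38.61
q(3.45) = 5.73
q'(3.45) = -1.99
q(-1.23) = -145.49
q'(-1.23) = 88.52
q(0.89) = -23.31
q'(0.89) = 31.24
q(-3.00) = -360.00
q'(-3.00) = 157.00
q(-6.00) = -1056.00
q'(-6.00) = 316.00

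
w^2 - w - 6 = (w - 3)*(w + 2)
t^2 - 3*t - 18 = (t - 6)*(t + 3)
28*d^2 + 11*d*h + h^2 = (4*d + h)*(7*d + h)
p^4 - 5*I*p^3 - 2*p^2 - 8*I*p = p*(p - 4*I)*(p - 2*I)*(p + I)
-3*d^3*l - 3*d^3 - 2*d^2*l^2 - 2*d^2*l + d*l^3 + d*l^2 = (-3*d + l)*(d + l)*(d*l + d)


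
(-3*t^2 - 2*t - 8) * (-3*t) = 9*t^3 + 6*t^2 + 24*t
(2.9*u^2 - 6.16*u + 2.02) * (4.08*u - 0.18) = 11.832*u^3 - 25.6548*u^2 + 9.3504*u - 0.3636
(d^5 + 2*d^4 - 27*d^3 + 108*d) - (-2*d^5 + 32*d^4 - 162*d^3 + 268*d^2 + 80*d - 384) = 3*d^5 - 30*d^4 + 135*d^3 - 268*d^2 + 28*d + 384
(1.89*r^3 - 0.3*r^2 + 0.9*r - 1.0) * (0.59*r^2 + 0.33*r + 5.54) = 1.1151*r^5 + 0.4467*r^4 + 10.9026*r^3 - 1.955*r^2 + 4.656*r - 5.54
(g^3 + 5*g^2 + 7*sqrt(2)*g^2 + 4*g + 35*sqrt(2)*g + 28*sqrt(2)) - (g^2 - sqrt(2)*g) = g^3 + 4*g^2 + 7*sqrt(2)*g^2 + 4*g + 36*sqrt(2)*g + 28*sqrt(2)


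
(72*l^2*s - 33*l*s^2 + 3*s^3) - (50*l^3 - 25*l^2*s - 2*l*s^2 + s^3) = -50*l^3 + 97*l^2*s - 31*l*s^2 + 2*s^3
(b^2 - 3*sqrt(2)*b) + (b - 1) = b^2 - 3*sqrt(2)*b + b - 1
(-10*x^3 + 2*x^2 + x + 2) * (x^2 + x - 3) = -10*x^5 - 8*x^4 + 33*x^3 - 3*x^2 - x - 6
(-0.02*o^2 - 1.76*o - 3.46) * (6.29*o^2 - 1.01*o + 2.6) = -0.1258*o^4 - 11.0502*o^3 - 20.0378*o^2 - 1.0814*o - 8.996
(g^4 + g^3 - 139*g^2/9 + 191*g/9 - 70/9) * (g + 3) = g^5 + 4*g^4 - 112*g^3/9 - 226*g^2/9 + 503*g/9 - 70/3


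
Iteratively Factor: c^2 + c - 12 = (c + 4)*(c - 3)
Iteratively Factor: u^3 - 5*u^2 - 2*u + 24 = (u - 3)*(u^2 - 2*u - 8) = (u - 3)*(u + 2)*(u - 4)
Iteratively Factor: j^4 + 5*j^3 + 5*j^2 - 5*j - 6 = (j + 1)*(j^3 + 4*j^2 + j - 6) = (j + 1)*(j + 3)*(j^2 + j - 2) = (j - 1)*(j + 1)*(j + 3)*(j + 2)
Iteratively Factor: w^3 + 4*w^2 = (w + 4)*(w^2) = w*(w + 4)*(w)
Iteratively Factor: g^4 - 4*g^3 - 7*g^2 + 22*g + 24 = (g + 2)*(g^3 - 6*g^2 + 5*g + 12) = (g + 1)*(g + 2)*(g^2 - 7*g + 12) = (g - 3)*(g + 1)*(g + 2)*(g - 4)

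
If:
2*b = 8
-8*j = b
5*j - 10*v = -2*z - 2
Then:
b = 4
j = -1/2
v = z/5 - 1/20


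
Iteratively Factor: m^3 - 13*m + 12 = (m + 4)*(m^2 - 4*m + 3) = (m - 3)*(m + 4)*(m - 1)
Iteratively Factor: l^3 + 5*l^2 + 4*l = (l)*(l^2 + 5*l + 4) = l*(l + 1)*(l + 4)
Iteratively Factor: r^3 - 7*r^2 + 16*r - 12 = (r - 2)*(r^2 - 5*r + 6) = (r - 2)^2*(r - 3)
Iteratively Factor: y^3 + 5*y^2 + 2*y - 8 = (y + 2)*(y^2 + 3*y - 4) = (y + 2)*(y + 4)*(y - 1)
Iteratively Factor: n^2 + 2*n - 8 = (n - 2)*(n + 4)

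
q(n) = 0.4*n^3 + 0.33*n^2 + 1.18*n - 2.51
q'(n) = 1.2*n^2 + 0.66*n + 1.18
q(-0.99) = -3.74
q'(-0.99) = 1.70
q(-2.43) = -9.17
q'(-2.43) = 6.66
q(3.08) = 15.94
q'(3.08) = 14.60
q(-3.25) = -16.59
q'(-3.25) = 11.71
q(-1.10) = -3.94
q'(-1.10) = 1.91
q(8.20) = 249.90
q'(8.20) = 87.28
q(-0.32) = -2.87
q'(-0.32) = 1.09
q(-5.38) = -61.60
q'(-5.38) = 32.36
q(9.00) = 326.44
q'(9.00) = 104.32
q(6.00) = 102.85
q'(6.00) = 48.34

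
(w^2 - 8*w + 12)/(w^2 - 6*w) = (w - 2)/w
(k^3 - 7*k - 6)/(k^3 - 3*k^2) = 1 + 3/k + 2/k^2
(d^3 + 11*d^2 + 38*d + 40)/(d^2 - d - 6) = (d^2 + 9*d + 20)/(d - 3)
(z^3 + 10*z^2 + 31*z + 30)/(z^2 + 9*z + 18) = (z^2 + 7*z + 10)/(z + 6)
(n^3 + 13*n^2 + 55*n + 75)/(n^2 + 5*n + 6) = (n^2 + 10*n + 25)/(n + 2)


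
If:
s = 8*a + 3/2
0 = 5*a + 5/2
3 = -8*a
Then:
No Solution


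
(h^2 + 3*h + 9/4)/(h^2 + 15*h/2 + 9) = (h + 3/2)/(h + 6)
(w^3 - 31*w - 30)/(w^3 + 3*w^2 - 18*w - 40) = (w^2 - 5*w - 6)/(w^2 - 2*w - 8)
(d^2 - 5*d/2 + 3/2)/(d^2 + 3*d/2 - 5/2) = (2*d - 3)/(2*d + 5)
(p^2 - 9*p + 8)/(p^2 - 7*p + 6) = (p - 8)/(p - 6)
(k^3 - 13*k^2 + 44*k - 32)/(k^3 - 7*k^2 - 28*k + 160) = (k - 1)/(k + 5)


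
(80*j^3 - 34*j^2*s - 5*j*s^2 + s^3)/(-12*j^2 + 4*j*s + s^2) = (-40*j^2 - 3*j*s + s^2)/(6*j + s)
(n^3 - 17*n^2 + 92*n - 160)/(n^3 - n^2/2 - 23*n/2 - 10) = 2*(n^2 - 13*n + 40)/(2*n^2 + 7*n + 5)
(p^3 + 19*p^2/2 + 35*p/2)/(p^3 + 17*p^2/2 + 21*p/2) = (2*p + 5)/(2*p + 3)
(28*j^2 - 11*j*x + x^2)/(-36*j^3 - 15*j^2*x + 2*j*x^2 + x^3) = (-7*j + x)/(9*j^2 + 6*j*x + x^2)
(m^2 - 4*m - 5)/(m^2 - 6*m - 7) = (m - 5)/(m - 7)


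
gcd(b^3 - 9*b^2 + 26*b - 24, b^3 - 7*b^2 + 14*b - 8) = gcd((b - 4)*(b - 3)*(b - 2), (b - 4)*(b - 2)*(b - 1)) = b^2 - 6*b + 8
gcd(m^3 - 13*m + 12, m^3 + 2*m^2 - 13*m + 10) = m - 1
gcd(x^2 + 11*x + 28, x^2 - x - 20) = x + 4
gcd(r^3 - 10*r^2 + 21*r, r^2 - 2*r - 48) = 1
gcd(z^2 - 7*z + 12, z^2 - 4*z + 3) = z - 3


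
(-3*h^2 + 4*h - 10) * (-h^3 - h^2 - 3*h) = 3*h^5 - h^4 + 15*h^3 - 2*h^2 + 30*h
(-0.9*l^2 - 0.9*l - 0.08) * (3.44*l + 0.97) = -3.096*l^3 - 3.969*l^2 - 1.1482*l - 0.0776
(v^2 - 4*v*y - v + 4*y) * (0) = 0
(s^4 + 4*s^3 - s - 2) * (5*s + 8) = 5*s^5 + 28*s^4 + 32*s^3 - 5*s^2 - 18*s - 16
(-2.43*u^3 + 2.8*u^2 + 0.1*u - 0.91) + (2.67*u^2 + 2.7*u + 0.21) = -2.43*u^3 + 5.47*u^2 + 2.8*u - 0.7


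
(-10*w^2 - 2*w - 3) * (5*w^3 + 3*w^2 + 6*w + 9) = -50*w^5 - 40*w^4 - 81*w^3 - 111*w^2 - 36*w - 27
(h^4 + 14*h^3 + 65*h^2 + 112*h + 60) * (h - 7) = h^5 + 7*h^4 - 33*h^3 - 343*h^2 - 724*h - 420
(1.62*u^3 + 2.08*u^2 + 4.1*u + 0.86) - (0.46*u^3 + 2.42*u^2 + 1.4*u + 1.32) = 1.16*u^3 - 0.34*u^2 + 2.7*u - 0.46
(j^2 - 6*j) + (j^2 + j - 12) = 2*j^2 - 5*j - 12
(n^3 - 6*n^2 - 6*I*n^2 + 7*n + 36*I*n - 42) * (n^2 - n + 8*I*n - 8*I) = n^5 - 7*n^4 + 2*I*n^4 + 61*n^3 - 14*I*n^3 - 385*n^2 + 68*I*n^2 + 330*n - 392*I*n + 336*I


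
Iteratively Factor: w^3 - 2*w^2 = (w)*(w^2 - 2*w) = w*(w - 2)*(w)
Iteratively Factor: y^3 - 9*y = (y)*(y^2 - 9) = y*(y - 3)*(y + 3)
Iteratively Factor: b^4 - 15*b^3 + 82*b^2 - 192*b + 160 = (b - 2)*(b^3 - 13*b^2 + 56*b - 80) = (b - 5)*(b - 2)*(b^2 - 8*b + 16) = (b - 5)*(b - 4)*(b - 2)*(b - 4)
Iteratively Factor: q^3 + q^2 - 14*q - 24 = (q - 4)*(q^2 + 5*q + 6) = (q - 4)*(q + 2)*(q + 3)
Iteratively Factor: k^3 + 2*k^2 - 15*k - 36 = (k + 3)*(k^2 - k - 12) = (k + 3)^2*(k - 4)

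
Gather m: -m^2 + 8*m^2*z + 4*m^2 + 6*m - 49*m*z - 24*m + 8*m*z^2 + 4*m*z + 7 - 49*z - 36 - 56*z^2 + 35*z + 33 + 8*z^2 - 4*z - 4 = m^2*(8*z + 3) + m*(8*z^2 - 45*z - 18) - 48*z^2 - 18*z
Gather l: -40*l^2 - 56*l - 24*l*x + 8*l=-40*l^2 + l*(-24*x - 48)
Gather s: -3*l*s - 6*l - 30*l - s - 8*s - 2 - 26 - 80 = -36*l + s*(-3*l - 9) - 108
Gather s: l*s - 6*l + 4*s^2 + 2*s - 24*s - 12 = -6*l + 4*s^2 + s*(l - 22) - 12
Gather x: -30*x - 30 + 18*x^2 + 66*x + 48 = 18*x^2 + 36*x + 18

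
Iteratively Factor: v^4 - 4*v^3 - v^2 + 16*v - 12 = (v - 2)*(v^3 - 2*v^2 - 5*v + 6) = (v - 3)*(v - 2)*(v^2 + v - 2) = (v - 3)*(v - 2)*(v + 2)*(v - 1)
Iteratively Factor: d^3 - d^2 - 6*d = (d)*(d^2 - d - 6) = d*(d + 2)*(d - 3)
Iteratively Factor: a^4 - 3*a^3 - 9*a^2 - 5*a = (a - 5)*(a^3 + 2*a^2 + a) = a*(a - 5)*(a^2 + 2*a + 1) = a*(a - 5)*(a + 1)*(a + 1)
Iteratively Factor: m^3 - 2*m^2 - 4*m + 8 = (m + 2)*(m^2 - 4*m + 4) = (m - 2)*(m + 2)*(m - 2)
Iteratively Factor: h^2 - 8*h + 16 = (h - 4)*(h - 4)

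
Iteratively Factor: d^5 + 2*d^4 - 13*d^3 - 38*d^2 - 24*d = (d + 2)*(d^4 - 13*d^2 - 12*d) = d*(d + 2)*(d^3 - 13*d - 12) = d*(d - 4)*(d + 2)*(d^2 + 4*d + 3) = d*(d - 4)*(d + 2)*(d + 3)*(d + 1)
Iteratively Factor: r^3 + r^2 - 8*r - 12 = (r + 2)*(r^2 - r - 6) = (r + 2)^2*(r - 3)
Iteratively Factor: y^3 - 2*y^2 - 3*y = (y + 1)*(y^2 - 3*y) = (y - 3)*(y + 1)*(y)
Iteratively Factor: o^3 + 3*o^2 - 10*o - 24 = (o - 3)*(o^2 + 6*o + 8) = (o - 3)*(o + 4)*(o + 2)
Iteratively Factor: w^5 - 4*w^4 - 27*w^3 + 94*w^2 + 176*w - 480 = (w + 3)*(w^4 - 7*w^3 - 6*w^2 + 112*w - 160) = (w + 3)*(w + 4)*(w^3 - 11*w^2 + 38*w - 40) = (w - 4)*(w + 3)*(w + 4)*(w^2 - 7*w + 10) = (w - 4)*(w - 2)*(w + 3)*(w + 4)*(w - 5)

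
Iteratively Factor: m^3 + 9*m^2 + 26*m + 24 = (m + 4)*(m^2 + 5*m + 6) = (m + 2)*(m + 4)*(m + 3)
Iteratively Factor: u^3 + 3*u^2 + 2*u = (u)*(u^2 + 3*u + 2) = u*(u + 1)*(u + 2)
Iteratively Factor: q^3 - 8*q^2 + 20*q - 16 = (q - 2)*(q^2 - 6*q + 8) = (q - 2)^2*(q - 4)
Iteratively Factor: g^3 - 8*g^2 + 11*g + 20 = (g + 1)*(g^2 - 9*g + 20) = (g - 5)*(g + 1)*(g - 4)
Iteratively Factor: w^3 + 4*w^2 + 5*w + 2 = (w + 1)*(w^2 + 3*w + 2) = (w + 1)*(w + 2)*(w + 1)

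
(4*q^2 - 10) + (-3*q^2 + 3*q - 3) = q^2 + 3*q - 13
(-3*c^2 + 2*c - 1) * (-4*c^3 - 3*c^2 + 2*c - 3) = 12*c^5 + c^4 - 8*c^3 + 16*c^2 - 8*c + 3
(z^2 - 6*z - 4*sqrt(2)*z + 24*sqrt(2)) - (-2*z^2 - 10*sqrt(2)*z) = 3*z^2 - 6*z + 6*sqrt(2)*z + 24*sqrt(2)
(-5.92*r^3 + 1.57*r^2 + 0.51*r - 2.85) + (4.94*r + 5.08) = -5.92*r^3 + 1.57*r^2 + 5.45*r + 2.23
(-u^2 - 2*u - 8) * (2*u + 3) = -2*u^3 - 7*u^2 - 22*u - 24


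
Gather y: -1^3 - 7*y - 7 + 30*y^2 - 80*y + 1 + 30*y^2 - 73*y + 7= 60*y^2 - 160*y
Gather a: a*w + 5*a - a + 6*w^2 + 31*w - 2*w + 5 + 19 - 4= a*(w + 4) + 6*w^2 + 29*w + 20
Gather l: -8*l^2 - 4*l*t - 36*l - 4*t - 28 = -8*l^2 + l*(-4*t - 36) - 4*t - 28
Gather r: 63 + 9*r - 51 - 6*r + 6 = 3*r + 18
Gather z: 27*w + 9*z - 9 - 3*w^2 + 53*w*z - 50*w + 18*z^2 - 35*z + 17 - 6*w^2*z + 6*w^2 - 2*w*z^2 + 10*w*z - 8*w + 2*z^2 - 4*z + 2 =3*w^2 - 31*w + z^2*(20 - 2*w) + z*(-6*w^2 + 63*w - 30) + 10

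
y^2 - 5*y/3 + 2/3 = (y - 1)*(y - 2/3)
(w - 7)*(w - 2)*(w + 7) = w^3 - 2*w^2 - 49*w + 98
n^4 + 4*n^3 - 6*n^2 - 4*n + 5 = (n - 1)^2*(n + 1)*(n + 5)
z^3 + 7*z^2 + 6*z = z*(z + 1)*(z + 6)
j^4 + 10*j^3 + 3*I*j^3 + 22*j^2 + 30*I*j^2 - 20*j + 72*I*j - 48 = (j + 4)*(j + 6)*(j + I)*(j + 2*I)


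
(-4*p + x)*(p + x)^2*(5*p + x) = -20*p^4 - 39*p^3*x - 17*p^2*x^2 + 3*p*x^3 + x^4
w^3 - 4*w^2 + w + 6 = (w - 3)*(w - 2)*(w + 1)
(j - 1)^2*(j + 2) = j^3 - 3*j + 2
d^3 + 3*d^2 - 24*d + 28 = (d - 2)^2*(d + 7)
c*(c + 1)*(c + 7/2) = c^3 + 9*c^2/2 + 7*c/2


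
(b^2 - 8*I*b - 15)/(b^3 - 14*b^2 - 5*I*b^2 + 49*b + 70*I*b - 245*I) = (b - 3*I)/(b^2 - 14*b + 49)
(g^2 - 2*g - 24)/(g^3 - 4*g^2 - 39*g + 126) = (g^2 - 2*g - 24)/(g^3 - 4*g^2 - 39*g + 126)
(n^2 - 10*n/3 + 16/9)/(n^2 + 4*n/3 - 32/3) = (n - 2/3)/(n + 4)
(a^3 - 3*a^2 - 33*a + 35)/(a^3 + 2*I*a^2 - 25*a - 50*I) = (a^2 - 8*a + 7)/(a^2 + a*(-5 + 2*I) - 10*I)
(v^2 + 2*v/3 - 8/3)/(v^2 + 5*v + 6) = (v - 4/3)/(v + 3)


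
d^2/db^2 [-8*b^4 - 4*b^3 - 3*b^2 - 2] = -96*b^2 - 24*b - 6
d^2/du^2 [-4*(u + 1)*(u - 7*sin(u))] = -28*(u + 1)*sin(u) + 56*cos(u) - 8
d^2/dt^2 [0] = 0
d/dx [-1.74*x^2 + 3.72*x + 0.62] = 3.72 - 3.48*x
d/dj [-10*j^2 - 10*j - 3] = -20*j - 10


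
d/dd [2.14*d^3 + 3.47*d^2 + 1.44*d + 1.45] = 6.42*d^2 + 6.94*d + 1.44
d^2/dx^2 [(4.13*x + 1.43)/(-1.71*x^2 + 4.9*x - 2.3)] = (-(3.42*x - 4.9)*(4.13*x + 1.43)*(6.84*x - 9.8) + (42.3738*x - 35.5834)*(1.71*x^2 - 4.9*x + 2.3))/(1.71*x^2 - 4.9*x + 2.3)^3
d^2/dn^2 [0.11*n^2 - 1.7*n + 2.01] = 0.220000000000000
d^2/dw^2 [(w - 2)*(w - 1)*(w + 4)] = 6*w + 2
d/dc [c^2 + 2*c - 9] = 2*c + 2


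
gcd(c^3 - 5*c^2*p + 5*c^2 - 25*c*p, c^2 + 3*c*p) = c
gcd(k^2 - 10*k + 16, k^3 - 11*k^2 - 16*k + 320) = k - 8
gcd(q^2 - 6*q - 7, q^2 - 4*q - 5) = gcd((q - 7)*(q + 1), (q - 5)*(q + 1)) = q + 1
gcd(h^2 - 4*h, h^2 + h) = h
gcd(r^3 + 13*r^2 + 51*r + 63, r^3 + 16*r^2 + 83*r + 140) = r + 7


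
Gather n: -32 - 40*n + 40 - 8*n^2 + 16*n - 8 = -8*n^2 - 24*n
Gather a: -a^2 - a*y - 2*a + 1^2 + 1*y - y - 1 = -a^2 + a*(-y - 2)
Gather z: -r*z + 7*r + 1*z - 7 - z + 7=-r*z + 7*r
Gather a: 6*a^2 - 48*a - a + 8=6*a^2 - 49*a + 8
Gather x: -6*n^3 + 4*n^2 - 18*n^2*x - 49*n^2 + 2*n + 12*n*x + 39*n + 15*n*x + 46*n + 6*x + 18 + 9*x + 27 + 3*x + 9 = -6*n^3 - 45*n^2 + 87*n + x*(-18*n^2 + 27*n + 18) + 54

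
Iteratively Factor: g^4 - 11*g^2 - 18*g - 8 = (g + 1)*(g^3 - g^2 - 10*g - 8) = (g + 1)^2*(g^2 - 2*g - 8) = (g + 1)^2*(g + 2)*(g - 4)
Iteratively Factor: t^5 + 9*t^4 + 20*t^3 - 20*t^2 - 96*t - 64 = (t + 4)*(t^4 + 5*t^3 - 20*t - 16) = (t + 1)*(t + 4)*(t^3 + 4*t^2 - 4*t - 16) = (t + 1)*(t + 4)^2*(t^2 - 4) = (t - 2)*(t + 1)*(t + 4)^2*(t + 2)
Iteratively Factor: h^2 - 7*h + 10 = (h - 2)*(h - 5)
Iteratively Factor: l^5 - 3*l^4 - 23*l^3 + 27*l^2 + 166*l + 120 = (l - 4)*(l^4 + l^3 - 19*l^2 - 49*l - 30) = (l - 5)*(l - 4)*(l^3 + 6*l^2 + 11*l + 6) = (l - 5)*(l - 4)*(l + 3)*(l^2 + 3*l + 2) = (l - 5)*(l - 4)*(l + 1)*(l + 3)*(l + 2)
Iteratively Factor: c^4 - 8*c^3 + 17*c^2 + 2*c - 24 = (c + 1)*(c^3 - 9*c^2 + 26*c - 24) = (c - 3)*(c + 1)*(c^2 - 6*c + 8) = (c - 3)*(c - 2)*(c + 1)*(c - 4)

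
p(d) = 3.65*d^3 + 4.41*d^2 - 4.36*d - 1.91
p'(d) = 10.95*d^2 + 8.82*d - 4.36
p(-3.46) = -85.22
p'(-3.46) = 96.21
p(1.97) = 34.52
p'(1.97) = 55.51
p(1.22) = 5.96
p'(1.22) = 22.70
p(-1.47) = 2.43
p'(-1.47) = 6.34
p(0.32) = -2.73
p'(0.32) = -0.42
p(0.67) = -1.75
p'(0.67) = 6.46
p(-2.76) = -33.02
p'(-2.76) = 54.71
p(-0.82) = 2.62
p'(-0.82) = -4.23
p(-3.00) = -47.69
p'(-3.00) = 67.73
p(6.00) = 919.09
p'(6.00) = 442.76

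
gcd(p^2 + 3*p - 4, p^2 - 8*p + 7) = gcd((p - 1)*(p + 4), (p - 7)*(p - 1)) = p - 1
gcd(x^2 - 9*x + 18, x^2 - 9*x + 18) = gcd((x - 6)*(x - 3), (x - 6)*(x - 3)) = x^2 - 9*x + 18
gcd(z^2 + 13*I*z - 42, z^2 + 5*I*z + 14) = z + 7*I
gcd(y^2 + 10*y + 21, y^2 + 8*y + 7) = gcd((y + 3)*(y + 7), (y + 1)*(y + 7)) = y + 7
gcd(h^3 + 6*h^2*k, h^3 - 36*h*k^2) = h^2 + 6*h*k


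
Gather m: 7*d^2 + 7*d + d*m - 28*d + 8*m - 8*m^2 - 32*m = 7*d^2 - 21*d - 8*m^2 + m*(d - 24)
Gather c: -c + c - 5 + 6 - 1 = 0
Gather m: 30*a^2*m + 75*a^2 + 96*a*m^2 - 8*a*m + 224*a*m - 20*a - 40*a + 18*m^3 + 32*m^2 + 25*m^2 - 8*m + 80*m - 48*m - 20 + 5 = 75*a^2 - 60*a + 18*m^3 + m^2*(96*a + 57) + m*(30*a^2 + 216*a + 24) - 15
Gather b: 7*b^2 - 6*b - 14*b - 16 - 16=7*b^2 - 20*b - 32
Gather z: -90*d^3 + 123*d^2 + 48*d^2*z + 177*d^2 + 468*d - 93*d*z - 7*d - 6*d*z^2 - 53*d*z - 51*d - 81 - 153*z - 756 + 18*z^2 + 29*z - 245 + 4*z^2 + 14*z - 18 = -90*d^3 + 300*d^2 + 410*d + z^2*(22 - 6*d) + z*(48*d^2 - 146*d - 110) - 1100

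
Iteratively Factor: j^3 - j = (j + 1)*(j^2 - j) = j*(j + 1)*(j - 1)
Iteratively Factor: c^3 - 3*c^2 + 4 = (c - 2)*(c^2 - c - 2) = (c - 2)*(c + 1)*(c - 2)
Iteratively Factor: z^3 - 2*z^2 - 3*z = (z + 1)*(z^2 - 3*z) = z*(z + 1)*(z - 3)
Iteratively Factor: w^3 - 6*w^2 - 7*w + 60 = (w - 5)*(w^2 - w - 12) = (w - 5)*(w + 3)*(w - 4)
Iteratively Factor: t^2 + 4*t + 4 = (t + 2)*(t + 2)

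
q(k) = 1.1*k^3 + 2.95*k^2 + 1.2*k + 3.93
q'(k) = 3.3*k^2 + 5.9*k + 1.2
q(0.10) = 4.08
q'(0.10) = 1.82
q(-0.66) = 4.11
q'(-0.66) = -1.26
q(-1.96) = 4.63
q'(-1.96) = 2.31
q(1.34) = 13.48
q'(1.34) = 15.03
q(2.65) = 48.30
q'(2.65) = 40.01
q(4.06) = 131.04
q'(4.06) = 79.55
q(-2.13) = 4.13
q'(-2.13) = 3.60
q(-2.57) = 1.66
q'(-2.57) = 7.83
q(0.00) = 3.93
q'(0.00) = 1.20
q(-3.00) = -2.82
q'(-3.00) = 13.20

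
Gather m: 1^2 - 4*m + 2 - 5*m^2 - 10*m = -5*m^2 - 14*m + 3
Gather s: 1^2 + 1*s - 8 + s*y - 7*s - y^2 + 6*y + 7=s*(y - 6) - y^2 + 6*y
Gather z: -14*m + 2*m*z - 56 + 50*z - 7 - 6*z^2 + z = -14*m - 6*z^2 + z*(2*m + 51) - 63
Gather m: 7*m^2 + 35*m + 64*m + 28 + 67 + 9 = 7*m^2 + 99*m + 104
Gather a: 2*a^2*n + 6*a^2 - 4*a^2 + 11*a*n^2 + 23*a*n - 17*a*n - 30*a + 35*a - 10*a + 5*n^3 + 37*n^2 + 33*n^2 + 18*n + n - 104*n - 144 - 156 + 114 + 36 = a^2*(2*n + 2) + a*(11*n^2 + 6*n - 5) + 5*n^3 + 70*n^2 - 85*n - 150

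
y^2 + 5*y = y*(y + 5)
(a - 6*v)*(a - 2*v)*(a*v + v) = a^3*v - 8*a^2*v^2 + a^2*v + 12*a*v^3 - 8*a*v^2 + 12*v^3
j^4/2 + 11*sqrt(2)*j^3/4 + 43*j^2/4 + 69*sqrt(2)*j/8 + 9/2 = (j/2 + sqrt(2))*(j + sqrt(2)/2)*(j + 3*sqrt(2)/2)^2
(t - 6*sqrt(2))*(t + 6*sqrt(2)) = t^2 - 72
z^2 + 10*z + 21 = (z + 3)*(z + 7)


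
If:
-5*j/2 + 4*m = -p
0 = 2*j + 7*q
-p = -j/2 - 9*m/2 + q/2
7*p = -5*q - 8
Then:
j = -1904/2369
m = -416/2369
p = -3096/2369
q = 544/2369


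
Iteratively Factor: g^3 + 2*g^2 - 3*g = (g - 1)*(g^2 + 3*g) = g*(g - 1)*(g + 3)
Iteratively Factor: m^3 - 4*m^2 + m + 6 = (m - 3)*(m^2 - m - 2) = (m - 3)*(m + 1)*(m - 2)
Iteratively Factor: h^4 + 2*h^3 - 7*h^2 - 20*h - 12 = (h - 3)*(h^3 + 5*h^2 + 8*h + 4) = (h - 3)*(h + 2)*(h^2 + 3*h + 2) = (h - 3)*(h + 2)^2*(h + 1)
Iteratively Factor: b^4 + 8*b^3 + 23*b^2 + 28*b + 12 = (b + 2)*(b^3 + 6*b^2 + 11*b + 6) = (b + 2)^2*(b^2 + 4*b + 3) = (b + 1)*(b + 2)^2*(b + 3)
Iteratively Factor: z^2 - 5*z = (z)*(z - 5)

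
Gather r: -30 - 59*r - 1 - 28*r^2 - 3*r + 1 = -28*r^2 - 62*r - 30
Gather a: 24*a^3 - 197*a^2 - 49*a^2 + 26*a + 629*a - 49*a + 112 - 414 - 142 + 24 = 24*a^3 - 246*a^2 + 606*a - 420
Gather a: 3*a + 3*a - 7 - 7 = 6*a - 14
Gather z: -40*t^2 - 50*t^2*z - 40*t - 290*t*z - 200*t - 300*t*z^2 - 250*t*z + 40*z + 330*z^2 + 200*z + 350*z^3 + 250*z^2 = -40*t^2 - 240*t + 350*z^3 + z^2*(580 - 300*t) + z*(-50*t^2 - 540*t + 240)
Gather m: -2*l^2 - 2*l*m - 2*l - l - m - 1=-2*l^2 - 3*l + m*(-2*l - 1) - 1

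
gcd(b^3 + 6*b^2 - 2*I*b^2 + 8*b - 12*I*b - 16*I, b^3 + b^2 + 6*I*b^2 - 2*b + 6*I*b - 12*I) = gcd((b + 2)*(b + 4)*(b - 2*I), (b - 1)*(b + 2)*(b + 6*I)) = b + 2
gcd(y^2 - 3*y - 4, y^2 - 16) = y - 4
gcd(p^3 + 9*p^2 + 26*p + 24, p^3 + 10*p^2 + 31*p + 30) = p^2 + 5*p + 6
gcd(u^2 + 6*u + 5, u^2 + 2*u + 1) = u + 1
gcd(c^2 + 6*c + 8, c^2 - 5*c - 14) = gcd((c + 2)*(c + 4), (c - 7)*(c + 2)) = c + 2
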